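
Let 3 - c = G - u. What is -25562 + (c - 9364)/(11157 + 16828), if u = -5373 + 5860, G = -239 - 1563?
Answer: -715359642/27985 ≈ -25562.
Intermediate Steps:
G = -1802
u = 487
c = 2292 (c = 3 - (-1802 - 1*487) = 3 - (-1802 - 487) = 3 - 1*(-2289) = 3 + 2289 = 2292)
-25562 + (c - 9364)/(11157 + 16828) = -25562 + (2292 - 9364)/(11157 + 16828) = -25562 - 7072/27985 = -715359642/27985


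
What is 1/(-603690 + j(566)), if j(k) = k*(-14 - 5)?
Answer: -1/614444 ≈ -1.6275e-6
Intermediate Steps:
j(k) = -19*k (j(k) = k*(-19) = -19*k)
1/(-603690 + j(566)) = 1/(-603690 - 19*566) = 1/(-603690 - 10754) = 1/(-614444) = -1/614444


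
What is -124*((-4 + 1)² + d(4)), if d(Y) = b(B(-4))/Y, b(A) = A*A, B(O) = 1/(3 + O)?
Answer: -1147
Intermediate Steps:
b(A) = A²
d(Y) = 1/Y (d(Y) = (1/(3 - 4))²/Y = (1/(-1))²/Y = (-1)²/Y = 1/Y)
-124*((-4 + 1)² + d(4)) = -124*((-4 + 1)² + 1/4) = -124*((-3)² + ¼) = -124*(9 + ¼) = -124*37/4 = -1147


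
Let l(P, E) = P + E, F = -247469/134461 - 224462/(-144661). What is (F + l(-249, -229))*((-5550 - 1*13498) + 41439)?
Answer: -208310667422318015/19451262721 ≈ -1.0709e+7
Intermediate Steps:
F = -5617728027/19451262721 (F = -247469*1/134461 - 224462*(-1/144661) = -247469/134461 + 224462/144661 = -5617728027/19451262721 ≈ -0.28881)
l(P, E) = E + P
(F + l(-249, -229))*((-5550 - 1*13498) + 41439) = (-5617728027/19451262721 + (-229 - 249))*((-5550 - 1*13498) + 41439) = (-5617728027/19451262721 - 478)*((-5550 - 13498) + 41439) = -9303321308665*(-19048 + 41439)/19451262721 = -9303321308665/19451262721*22391 = -208310667422318015/19451262721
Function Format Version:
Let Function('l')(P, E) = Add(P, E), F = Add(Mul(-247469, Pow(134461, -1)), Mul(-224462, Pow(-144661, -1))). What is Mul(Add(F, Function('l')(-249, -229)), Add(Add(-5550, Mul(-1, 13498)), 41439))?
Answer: Rational(-208310667422318015, 19451262721) ≈ -1.0709e+7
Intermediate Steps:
F = Rational(-5617728027, 19451262721) (F = Add(Mul(-247469, Rational(1, 134461)), Mul(-224462, Rational(-1, 144661))) = Add(Rational(-247469, 134461), Rational(224462, 144661)) = Rational(-5617728027, 19451262721) ≈ -0.28881)
Function('l')(P, E) = Add(E, P)
Mul(Add(F, Function('l')(-249, -229)), Add(Add(-5550, Mul(-1, 13498)), 41439)) = Mul(Add(Rational(-5617728027, 19451262721), Add(-229, -249)), Add(Add(-5550, Mul(-1, 13498)), 41439)) = Mul(Add(Rational(-5617728027, 19451262721), -478), Add(Add(-5550, -13498), 41439)) = Mul(Rational(-9303321308665, 19451262721), Add(-19048, 41439)) = Mul(Rational(-9303321308665, 19451262721), 22391) = Rational(-208310667422318015, 19451262721)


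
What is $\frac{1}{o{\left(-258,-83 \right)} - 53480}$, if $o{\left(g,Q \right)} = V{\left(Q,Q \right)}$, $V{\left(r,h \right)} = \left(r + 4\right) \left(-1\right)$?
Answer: $- \frac{1}{53401} \approx -1.8726 \cdot 10^{-5}$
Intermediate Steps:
$V{\left(r,h \right)} = -4 - r$ ($V{\left(r,h \right)} = \left(4 + r\right) \left(-1\right) = -4 - r$)
$o{\left(g,Q \right)} = -4 - Q$
$\frac{1}{o{\left(-258,-83 \right)} - 53480} = \frac{1}{\left(-4 - -83\right) - 53480} = \frac{1}{\left(-4 + 83\right) - 53480} = \frac{1}{79 - 53480} = \frac{1}{-53401} = - \frac{1}{53401}$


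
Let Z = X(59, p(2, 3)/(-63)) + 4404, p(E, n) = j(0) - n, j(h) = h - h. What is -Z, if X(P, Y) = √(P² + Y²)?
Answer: -4404 - √1535122/21 ≈ -4463.0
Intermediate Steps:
j(h) = 0
p(E, n) = -n (p(E, n) = 0 - n = -n)
Z = 4404 + √1535122/21 (Z = √(59² + (-1*3/(-63))²) + 4404 = √(3481 + (-3*(-1/63))²) + 4404 = √(3481 + (1/21)²) + 4404 = √(3481 + 1/441) + 4404 = √(1535122/441) + 4404 = √1535122/21 + 4404 = 4404 + √1535122/21 ≈ 4463.0)
-Z = -(4404 + √1535122/21) = -4404 - √1535122/21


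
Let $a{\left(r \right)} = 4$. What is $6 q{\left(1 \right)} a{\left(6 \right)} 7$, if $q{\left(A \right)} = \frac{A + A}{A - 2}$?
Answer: $-336$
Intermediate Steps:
$q{\left(A \right)} = \frac{2 A}{-2 + A}$
$6 q{\left(1 \right)} a{\left(6 \right)} 7 = 6 \cdot 2 \cdot 1 \frac{1}{-2 + 1} \cdot 4 \cdot 7 = 6 \cdot 2 \cdot 1 \frac{1}{-1} \cdot 28 = 6 \cdot 2 \cdot 1 \left(-1\right) 28 = 6 \left(-2\right) 28 = \left(-12\right) 28 = -336$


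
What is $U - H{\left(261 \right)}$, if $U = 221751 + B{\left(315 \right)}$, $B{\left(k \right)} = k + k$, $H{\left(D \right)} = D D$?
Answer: $154260$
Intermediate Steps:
$H{\left(D \right)} = D^{2}$
$B{\left(k \right)} = 2 k$
$U = 222381$ ($U = 221751 + 2 \cdot 315 = 221751 + 630 = 222381$)
$U - H{\left(261 \right)} = 222381 - 261^{2} = 222381 - 68121 = 154260$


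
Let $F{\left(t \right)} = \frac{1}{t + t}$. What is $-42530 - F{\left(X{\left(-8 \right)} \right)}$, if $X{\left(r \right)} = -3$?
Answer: $- \frac{255179}{6} \approx -42530.0$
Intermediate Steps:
$F{\left(t \right)} = \frac{1}{2 t}$
$-42530 - F{\left(X{\left(-8 \right)} \right)} = -42530 - \frac{1}{2 \left(-3\right)} = -42530 - \frac{1}{2} \left(- \frac{1}{3}\right) = -42530 - - \frac{1}{6} = -42530 + \frac{1}{6} = - \frac{255179}{6}$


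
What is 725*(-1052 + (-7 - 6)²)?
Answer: -640175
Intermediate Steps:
725*(-1052 + (-7 - 6)²) = 725*(-1052 + (-13)²) = 725*(-1052 + 169) = 725*(-883) = -640175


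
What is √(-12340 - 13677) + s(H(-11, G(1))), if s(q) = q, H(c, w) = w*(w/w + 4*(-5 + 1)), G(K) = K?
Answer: -15 + I*√26017 ≈ -15.0 + 161.3*I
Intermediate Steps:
H(c, w) = -15*w (H(c, w) = w*(1 + 4*(-4)) = w*(1 - 16) = w*(-15) = -15*w)
√(-12340 - 13677) + s(H(-11, G(1))) = √(-12340 - 13677) - 15*1 = √(-26017) - 15 = I*√26017 - 15 = -15 + I*√26017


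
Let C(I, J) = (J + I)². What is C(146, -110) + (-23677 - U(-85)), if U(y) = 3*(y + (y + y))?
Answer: -21616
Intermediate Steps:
C(I, J) = (I + J)²
U(y) = 9*y (U(y) = 3*(y + 2*y) = 3*(3*y) = 9*y)
C(146, -110) + (-23677 - U(-85)) = (146 - 110)² + (-23677 - 9*(-85)) = 36² + (-23677 - 1*(-765)) = 1296 + (-23677 + 765) = 1296 - 22912 = -21616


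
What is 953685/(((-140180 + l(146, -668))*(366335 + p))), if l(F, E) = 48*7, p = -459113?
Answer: 317895/4324815544 ≈ 7.3505e-5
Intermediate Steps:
l(F, E) = 336
953685/(((-140180 + l(146, -668))*(366335 + p))) = 953685/(((-140180 + 336)*(366335 - 459113))) = 953685/((-139844*(-92778))) = 953685/12974446632 = 953685*(1/12974446632) = 317895/4324815544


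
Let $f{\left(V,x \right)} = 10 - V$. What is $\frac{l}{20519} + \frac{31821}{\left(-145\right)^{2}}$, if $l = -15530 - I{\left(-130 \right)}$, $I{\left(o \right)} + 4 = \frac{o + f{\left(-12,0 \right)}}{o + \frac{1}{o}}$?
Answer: $\frac{5517897348049}{7291293789475} \approx 0.75678$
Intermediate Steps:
$I{\left(o \right)} = -4 + \frac{22 + o}{o + \frac{1}{o}}$ ($I{\left(o \right)} = -4 + \frac{o + \left(10 - -12\right)}{o + \frac{1}{o}} = -4 + \frac{o + \left(10 + 12\right)}{o + \frac{1}{o}} = -4 + \frac{o + 22}{o + \frac{1}{o}} = -4 + \frac{22 + o}{o + \frac{1}{o}}$)
$l = - \frac{262418966}{16901}$ ($l = -15530 - \frac{-4 - 3 \left(-130\right)^{2} + 22 \left(-130\right)}{1 + \left(-130\right)^{2}} = -15530 - \frac{-4 - 50700 - 2860}{1 + 16900} = -15530 - \frac{-4 - 50700 - 2860}{16901} = -15530 - \frac{1}{16901} \left(-53564\right) = -15530 - - \frac{53564}{16901} = -15530 + \frac{53564}{16901} = - \frac{262418966}{16901} \approx -15527.0$)
$\frac{l}{20519} + \frac{31821}{\left(-145\right)^{2}} = - \frac{262418966}{16901 \cdot 20519} + \frac{31821}{\left(-145\right)^{2}} = \left(- \frac{262418966}{16901}\right) \frac{1}{20519} + \frac{31821}{21025} = - \frac{262418966}{346791619} + 31821 \cdot \frac{1}{21025} = - \frac{262418966}{346791619} + \frac{31821}{21025} = \frac{5517897348049}{7291293789475}$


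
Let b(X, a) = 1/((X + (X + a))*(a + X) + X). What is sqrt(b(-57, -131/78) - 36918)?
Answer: 93*I*sqrt(7158327009181770)/40951483 ≈ 192.14*I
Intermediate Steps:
b(X, a) = 1/(X + (X + a)*(a + 2*X)) (b(X, a) = 1/((a + 2*X)*(X + a) + X) = 1/((X + a)*(a + 2*X) + X) = 1/(X + (X + a)*(a + 2*X)))
sqrt(b(-57, -131/78) - 36918) = sqrt(1/(-57 + (-131/78)**2 + 2*(-57)**2 + 3*(-57)*(-131/78)) - 36918) = sqrt(1/(-57 + (-131*1/78)**2 + 2*3249 + 3*(-57)*(-131*1/78)) - 36918) = sqrt(1/(-57 + (-131/78)**2 + 6498 + 3*(-57)*(-131/78)) - 36918) = sqrt(1/(-57 + 17161/6084 + 6498 + 7467/26) - 36918) = sqrt(1/(40951483/6084) - 36918) = sqrt(6084/40951483 - 36918) = sqrt(-1511846843310/40951483) = 93*I*sqrt(7158327009181770)/40951483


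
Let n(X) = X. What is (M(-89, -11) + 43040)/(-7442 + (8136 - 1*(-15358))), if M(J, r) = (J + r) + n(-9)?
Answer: 42931/16052 ≈ 2.6745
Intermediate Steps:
M(J, r) = -9 + J + r (M(J, r) = (J + r) - 9 = -9 + J + r)
(M(-89, -11) + 43040)/(-7442 + (8136 - 1*(-15358))) = ((-9 - 89 - 11) + 43040)/(-7442 + (8136 - 1*(-15358))) = (-109 + 43040)/(-7442 + (8136 + 15358)) = 42931/(-7442 + 23494) = 42931/16052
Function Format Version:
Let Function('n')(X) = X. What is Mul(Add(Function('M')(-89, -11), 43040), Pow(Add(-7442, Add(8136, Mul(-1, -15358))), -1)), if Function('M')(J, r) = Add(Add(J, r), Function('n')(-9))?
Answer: Rational(42931, 16052) ≈ 2.6745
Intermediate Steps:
Function('M')(J, r) = Add(-9, J, r) (Function('M')(J, r) = Add(Add(J, r), -9) = Add(-9, J, r))
Mul(Add(Function('M')(-89, -11), 43040), Pow(Add(-7442, Add(8136, Mul(-1, -15358))), -1)) = Mul(Add(Add(-9, -89, -11), 43040), Pow(Add(-7442, Add(8136, Mul(-1, -15358))), -1)) = Mul(Add(-109, 43040), Pow(Add(-7442, Add(8136, 15358)), -1)) = Mul(42931, Pow(Add(-7442, 23494), -1)) = Mul(42931, Pow(16052, -1)) = Mul(42931, Rational(1, 16052)) = Rational(42931, 16052)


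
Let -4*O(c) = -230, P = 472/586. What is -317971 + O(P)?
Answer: -635827/2 ≈ -3.1791e+5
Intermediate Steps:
P = 236/293 (P = 472*(1/586) = 236/293 ≈ 0.80546)
O(c) = 115/2 (O(c) = -¼*(-230) = 115/2)
-317971 + O(P) = -317971 + 115/2 = -635827/2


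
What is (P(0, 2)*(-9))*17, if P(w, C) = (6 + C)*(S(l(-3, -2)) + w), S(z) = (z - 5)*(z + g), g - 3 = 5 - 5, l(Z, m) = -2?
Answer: 8568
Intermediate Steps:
g = 3 (g = 3 + (5 - 5) = 3 + 0 = 3)
S(z) = (-5 + z)*(3 + z) (S(z) = (z - 5)*(z + 3) = (-5 + z)*(3 + z))
P(w, C) = (-7 + w)*(6 + C) (P(w, C) = (6 + C)*((-15 + (-2)² - 2*(-2)) + w) = (6 + C)*((-15 + 4 + 4) + w) = (6 + C)*(-7 + w) = (-7 + w)*(6 + C))
(P(0, 2)*(-9))*17 = ((-42 - 7*2 + 6*0 + 2*0)*(-9))*17 = ((-42 - 14 + 0 + 0)*(-9))*17 = -56*(-9)*17 = 504*17 = 8568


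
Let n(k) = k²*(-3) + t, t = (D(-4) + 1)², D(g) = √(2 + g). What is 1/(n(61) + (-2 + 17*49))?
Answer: -10333/106770897 - 2*I*√2/106770897 ≈ -9.6777e-5 - 2.6491e-8*I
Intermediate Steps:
t = (1 + I*√2)² (t = (√(2 - 4) + 1)² = (√(-2) + 1)² = (I*√2 + 1)² = (1 + I*√2)² ≈ -1.0 + 2.8284*I)
n(k) = (1 + I*√2)² - 3*k² (n(k) = k²*(-3) + (1 + I*√2)² = -3*k² + (1 + I*√2)² = (1 + I*√2)² - 3*k²)
1/(n(61) + (-2 + 17*49)) = 1/(((1 + I*√2)² - 3*61²) + (-2 + 17*49)) = 1/(((1 + I*√2)² - 3*3721) + (-2 + 833)) = 1/(((1 + I*√2)² - 11163) + 831) = 1/((-11163 + (1 + I*√2)²) + 831) = 1/(-10332 + (1 + I*√2)²)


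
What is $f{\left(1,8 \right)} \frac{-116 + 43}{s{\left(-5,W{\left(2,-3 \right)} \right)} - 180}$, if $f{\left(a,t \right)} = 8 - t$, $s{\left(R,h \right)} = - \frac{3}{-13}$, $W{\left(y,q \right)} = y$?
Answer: $0$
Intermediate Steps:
$s{\left(R,h \right)} = \frac{3}{13}$ ($s{\left(R,h \right)} = \left(-3\right) \left(- \frac{1}{13}\right) = \frac{3}{13}$)
$f{\left(1,8 \right)} \frac{-116 + 43}{s{\left(-5,W{\left(2,-3 \right)} \right)} - 180} = \left(8 - 8\right) \frac{-116 + 43}{\frac{3}{13} - 180} = \left(8 - 8\right) \left(- \frac{73}{- \frac{2337}{13}}\right) = 0 \left(\left(-73\right) \left(- \frac{13}{2337}\right)\right) = 0 \cdot \frac{949}{2337} = 0$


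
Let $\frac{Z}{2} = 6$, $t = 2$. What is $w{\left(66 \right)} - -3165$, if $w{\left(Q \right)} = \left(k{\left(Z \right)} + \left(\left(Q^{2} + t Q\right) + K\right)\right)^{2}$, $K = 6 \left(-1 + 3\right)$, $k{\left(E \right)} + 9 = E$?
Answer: $20280174$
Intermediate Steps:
$Z = 12$ ($Z = 2 \cdot 6 = 12$)
$k{\left(E \right)} = -9 + E$
$K = 12$ ($K = 6 \cdot 2 = 12$)
$w{\left(Q \right)} = \left(15 + Q^{2} + 2 Q\right)^{2}$ ($w{\left(Q \right)} = \left(\left(-9 + 12\right) + \left(\left(Q^{2} + 2 Q\right) + 12\right)\right)^{2} = \left(3 + \left(12 + Q^{2} + 2 Q\right)\right)^{2} = \left(15 + Q^{2} + 2 Q\right)^{2}$)
$w{\left(66 \right)} - -3165 = \left(15 + 66^{2} + 2 \cdot 66\right)^{2} - -3165 = \left(15 + 4356 + 132\right)^{2} + 3165 = 4503^{2} + 3165 = 20277009 + 3165 = 20280174$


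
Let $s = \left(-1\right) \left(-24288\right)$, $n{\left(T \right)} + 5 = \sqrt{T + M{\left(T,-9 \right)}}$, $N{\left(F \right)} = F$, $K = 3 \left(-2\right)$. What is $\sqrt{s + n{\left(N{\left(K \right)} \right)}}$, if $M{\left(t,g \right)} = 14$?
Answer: $\sqrt{24283 + 2 \sqrt{2}} \approx 155.84$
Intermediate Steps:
$K = -6$
$n{\left(T \right)} = -5 + \sqrt{14 + T}$ ($n{\left(T \right)} = -5 + \sqrt{T + 14} = -5 + \sqrt{14 + T}$)
$s = 24288$
$\sqrt{s + n{\left(N{\left(K \right)} \right)}} = \sqrt{24288 - \left(5 - \sqrt{14 - 6}\right)} = \sqrt{24288 - \left(5 - \sqrt{8}\right)} = \sqrt{24288 - \left(5 - 2 \sqrt{2}\right)} = \sqrt{24283 + 2 \sqrt{2}}$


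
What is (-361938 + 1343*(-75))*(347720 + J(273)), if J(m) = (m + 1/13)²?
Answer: -33018953600340/169 ≈ -1.9538e+11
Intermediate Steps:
J(m) = (1/13 + m)² (J(m) = (m + 1/13)² = (1/13 + m)²)
(-361938 + 1343*(-75))*(347720 + J(273)) = (-361938 + 1343*(-75))*(347720 + (1 + 13*273)²/169) = (-361938 - 100725)*(347720 + (1 + 3549)²/169) = -462663*(347720 + (1/169)*3550²) = -462663*(347720 + (1/169)*12602500) = -462663*(347720 + 12602500/169) = -462663*71367180/169 = -33018953600340/169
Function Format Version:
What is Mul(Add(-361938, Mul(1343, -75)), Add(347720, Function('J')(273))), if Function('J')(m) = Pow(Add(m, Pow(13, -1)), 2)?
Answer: Rational(-33018953600340, 169) ≈ -1.9538e+11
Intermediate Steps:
Function('J')(m) = Pow(Add(Rational(1, 13), m), 2) (Function('J')(m) = Pow(Add(m, Rational(1, 13)), 2) = Pow(Add(Rational(1, 13), m), 2))
Mul(Add(-361938, Mul(1343, -75)), Add(347720, Function('J')(273))) = Mul(Add(-361938, Mul(1343, -75)), Add(347720, Mul(Rational(1, 169), Pow(Add(1, Mul(13, 273)), 2)))) = Mul(Add(-361938, -100725), Add(347720, Mul(Rational(1, 169), Pow(Add(1, 3549), 2)))) = Mul(-462663, Add(347720, Mul(Rational(1, 169), Pow(3550, 2)))) = Mul(-462663, Add(347720, Mul(Rational(1, 169), 12602500))) = Mul(-462663, Add(347720, Rational(12602500, 169))) = Mul(-462663, Rational(71367180, 169)) = Rational(-33018953600340, 169)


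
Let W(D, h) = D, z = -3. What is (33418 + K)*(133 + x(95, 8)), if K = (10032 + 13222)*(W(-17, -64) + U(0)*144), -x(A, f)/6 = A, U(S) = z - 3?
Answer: 8938116572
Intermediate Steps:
U(S) = -6 (U(S) = -3 - 3 = -6)
x(A, f) = -6*A
K = -20486774 (K = (10032 + 13222)*(-17 - 6*144) = 23254*(-17 - 864) = 23254*(-881) = -20486774)
(33418 + K)*(133 + x(95, 8)) = (33418 - 20486774)*(133 - 6*95) = -20453356*(133 - 570) = -20453356*(-437) = 8938116572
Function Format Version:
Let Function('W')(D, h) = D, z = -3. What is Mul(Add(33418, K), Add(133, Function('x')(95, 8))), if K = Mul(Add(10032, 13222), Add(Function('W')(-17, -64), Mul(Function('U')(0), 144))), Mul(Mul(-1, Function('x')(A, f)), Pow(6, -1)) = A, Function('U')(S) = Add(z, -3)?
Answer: 8938116572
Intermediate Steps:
Function('U')(S) = -6 (Function('U')(S) = Add(-3, -3) = -6)
Function('x')(A, f) = Mul(-6, A)
K = -20486774 (K = Mul(Add(10032, 13222), Add(-17, Mul(-6, 144))) = Mul(23254, Add(-17, -864)) = Mul(23254, -881) = -20486774)
Mul(Add(33418, K), Add(133, Function('x')(95, 8))) = Mul(Add(33418, -20486774), Add(133, Mul(-6, 95))) = Mul(-20453356, Add(133, -570)) = Mul(-20453356, -437) = 8938116572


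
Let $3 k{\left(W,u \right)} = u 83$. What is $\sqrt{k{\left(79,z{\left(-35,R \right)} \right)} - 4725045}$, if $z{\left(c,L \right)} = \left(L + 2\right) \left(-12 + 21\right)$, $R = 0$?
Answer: $i \sqrt{4724547} \approx 2173.6 i$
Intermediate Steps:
$z{\left(c,L \right)} = 18 + 9 L$ ($z{\left(c,L \right)} = \left(2 + L\right) 9 = 18 + 9 L$)
$k{\left(W,u \right)} = \frac{83 u}{3}$ ($k{\left(W,u \right)} = \frac{u 83}{3} = \frac{83 u}{3}$)
$\sqrt{k{\left(79,z{\left(-35,R \right)} \right)} - 4725045} = \sqrt{\frac{83 \left(18 + 9 \cdot 0\right)}{3} - 4725045} = \sqrt{\frac{83 \left(18 + 0\right)}{3} - 4725045} = \sqrt{\frac{83}{3} \cdot 18 - 4725045} = \sqrt{498 - 4725045} = \sqrt{-4724547} = i \sqrt{4724547}$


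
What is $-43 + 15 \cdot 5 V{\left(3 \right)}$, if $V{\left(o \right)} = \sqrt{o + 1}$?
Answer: $107$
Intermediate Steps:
$V{\left(o \right)} = \sqrt{1 + o}$
$-43 + 15 \cdot 5 V{\left(3 \right)} = -43 + 15 \cdot 5 \sqrt{1 + 3} = -43 + 75 \sqrt{4} = -43 + 75 \cdot 2 = -43 + 150 = 107$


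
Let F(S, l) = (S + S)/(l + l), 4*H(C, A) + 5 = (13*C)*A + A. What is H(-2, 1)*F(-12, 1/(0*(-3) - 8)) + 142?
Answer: -578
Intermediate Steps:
H(C, A) = -5/4 + A/4 + 13*A*C/4 (H(C, A) = -5/4 + ((13*C)*A + A)/4 = -5/4 + (13*A*C + A)/4 = -5/4 + (A + 13*A*C)/4 = -5/4 + (A/4 + 13*A*C/4) = -5/4 + A/4 + 13*A*C/4)
F(S, l) = S/l (F(S, l) = (2*S)/((2*l)) = (2*S)*(1/(2*l)) = S/l)
H(-2, 1)*F(-12, 1/(0*(-3) - 8)) + 142 = (-5/4 + (¼)*1 + (13/4)*1*(-2))*(-12/(1/(0*(-3) - 8))) + 142 = (-5/4 + ¼ - 13/2)*(-12/(1/(0 - 8))) + 142 = -(-90)/(1/(-8)) + 142 = -(-90)/(-⅛) + 142 = -(-90)*(-8) + 142 = -15/2*96 + 142 = -720 + 142 = -578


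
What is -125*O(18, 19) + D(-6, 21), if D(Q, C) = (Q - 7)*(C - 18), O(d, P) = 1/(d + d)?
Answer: -1529/36 ≈ -42.472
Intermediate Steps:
O(d, P) = 1/(2*d)
D(Q, C) = (-18 + C)*(-7 + Q) (D(Q, C) = (-7 + Q)*(-18 + C) = (-18 + C)*(-7 + Q))
-125*O(18, 19) + D(-6, 21) = -125/(2*18) + (126 - 18*(-6) - 7*21 + 21*(-6)) = -125/(2*18) + (126 + 108 - 147 - 126) = -125*1/36 - 39 = -125/36 - 39 = -1529/36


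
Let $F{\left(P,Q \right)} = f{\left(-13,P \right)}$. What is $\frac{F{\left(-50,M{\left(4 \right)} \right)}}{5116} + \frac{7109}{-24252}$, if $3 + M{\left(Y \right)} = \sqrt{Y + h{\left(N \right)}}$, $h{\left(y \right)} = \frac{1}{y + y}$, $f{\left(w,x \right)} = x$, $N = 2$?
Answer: $- \frac{9395561}{31018308} \approx -0.3029$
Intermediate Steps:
$h{\left(y \right)} = \frac{1}{2 y}$
$M{\left(Y \right)} = -3 + \sqrt{\frac{1}{4} + Y}$ ($M{\left(Y \right)} = -3 + \sqrt{Y + \frac{1}{2 \cdot 2}} = -3 + \sqrt{Y + \frac{1}{2} \cdot \frac{1}{2}} = -3 + \sqrt{Y + \frac{1}{4}} = -3 + \sqrt{\frac{1}{4} + Y}$)
$F{\left(P,Q \right)} = P$
$\frac{F{\left(-50,M{\left(4 \right)} \right)}}{5116} + \frac{7109}{-24252} = - \frac{50}{5116} + \frac{7109}{-24252} = \left(-50\right) \frac{1}{5116} + 7109 \left(- \frac{1}{24252}\right) = - \frac{25}{2558} - \frac{7109}{24252} = - \frac{9395561}{31018308}$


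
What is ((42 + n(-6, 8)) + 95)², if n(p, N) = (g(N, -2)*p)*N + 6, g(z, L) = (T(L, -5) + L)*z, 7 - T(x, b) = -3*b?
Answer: 15864289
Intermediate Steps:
T(x, b) = 7 + 3*b (T(x, b) = 7 - (-3)*b = 7 + 3*b)
g(z, L) = z*(-8 + L) (g(z, L) = ((7 + 3*(-5)) + L)*z = ((7 - 15) + L)*z = (-8 + L)*z = z*(-8 + L))
n(p, N) = 6 - 10*p*N² (n(p, N) = ((N*(-8 - 2))*p)*N + 6 = ((N*(-10))*p)*N + 6 = ((-10*N)*p)*N + 6 = (-10*N*p)*N + 6 = -10*p*N² + 6 = 6 - 10*p*N²)
((42 + n(-6, 8)) + 95)² = ((42 + (6 - 10*(-6)*8²)) + 95)² = ((42 + (6 - 10*(-6)*64)) + 95)² = ((42 + (6 + 3840)) + 95)² = ((42 + 3846) + 95)² = (3888 + 95)² = 3983² = 15864289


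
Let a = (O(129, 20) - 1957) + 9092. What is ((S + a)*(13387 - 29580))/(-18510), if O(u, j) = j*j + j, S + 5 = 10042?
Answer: 47477876/3085 ≈ 15390.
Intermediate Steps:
S = 10037 (S = -5 + 10042 = 10037)
O(u, j) = j + j² (O(u, j) = j² + j = j + j²)
a = 7555 (a = (20*(1 + 20) - 1957) + 9092 = (20*21 - 1957) + 9092 = (420 - 1957) + 9092 = -1537 + 9092 = 7555)
((S + a)*(13387 - 29580))/(-18510) = ((10037 + 7555)*(13387 - 29580))/(-18510) = (17592*(-16193))*(-1/18510) = -284867256*(-1/18510) = 47477876/3085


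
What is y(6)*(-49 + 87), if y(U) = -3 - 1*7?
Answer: -380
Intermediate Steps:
y(U) = -10 (y(U) = -3 - 7 = -10)
y(6)*(-49 + 87) = -10*(-49 + 87) = -10*38 = -380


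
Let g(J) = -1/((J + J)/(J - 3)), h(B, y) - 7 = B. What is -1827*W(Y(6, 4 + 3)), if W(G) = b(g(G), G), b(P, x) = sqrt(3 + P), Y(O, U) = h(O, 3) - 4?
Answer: -1218*sqrt(6) ≈ -2983.5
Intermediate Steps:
h(B, y) = 7 + B
g(J) = -(-3 + J)/(2*J) (g(J) = -1/((2*J)/(-3 + J)) = -1/(2*J/(-3 + J)) = -(-3 + J)/(2*J))
Y(O, U) = 3 + O (Y(O, U) = (7 + O) - 4 = 3 + O)
W(G) = sqrt(3 + (3 - G)/(2*G))
-1827*W(Y(6, 4 + 3)) = -1827*sqrt(10 + 6/(3 + 6))/2 = -1827*sqrt(10 + 6/9)/2 = -1827*sqrt(10 + 6*(1/9))/2 = -1827*sqrt(10 + 2/3)/2 = -1827*sqrt(32/3)/2 = -1827*4*sqrt(6)/3/2 = -1218*sqrt(6)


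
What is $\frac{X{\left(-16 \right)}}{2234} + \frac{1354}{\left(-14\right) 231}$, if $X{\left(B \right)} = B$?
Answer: $- \frac{769145}{1806189} \approx -0.42584$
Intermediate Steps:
$\frac{X{\left(-16 \right)}}{2234} + \frac{1354}{\left(-14\right) 231} = - \frac{16}{2234} + \frac{1354}{\left(-14\right) 231} = \left(-16\right) \frac{1}{2234} + \frac{1354}{-3234} = - \frac{8}{1117} + 1354 \left(- \frac{1}{3234}\right) = - \frac{8}{1117} - \frac{677}{1617} = - \frac{769145}{1806189}$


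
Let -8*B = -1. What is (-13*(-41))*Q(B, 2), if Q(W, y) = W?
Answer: 533/8 ≈ 66.625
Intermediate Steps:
B = ⅛ (B = -⅛*(-1) = ⅛ ≈ 0.12500)
(-13*(-41))*Q(B, 2) = -13*(-41)*(⅛) = 533*(⅛) = 533/8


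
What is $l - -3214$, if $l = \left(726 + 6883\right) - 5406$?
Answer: $5417$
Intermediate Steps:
$l = 2203$ ($l = 7609 - 5406 = 2203$)
$l - -3214 = 2203 - -3214 = 2203 + 3214 = 5417$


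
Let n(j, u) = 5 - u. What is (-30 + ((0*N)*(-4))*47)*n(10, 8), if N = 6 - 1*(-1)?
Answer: 90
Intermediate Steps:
N = 7 (N = 6 + 1 = 7)
(-30 + ((0*N)*(-4))*47)*n(10, 8) = (-30 + ((0*7)*(-4))*47)*(5 - 1*8) = (-30 + (0*(-4))*47)*(5 - 8) = (-30 + 0*47)*(-3) = (-30 + 0)*(-3) = -30*(-3) = 90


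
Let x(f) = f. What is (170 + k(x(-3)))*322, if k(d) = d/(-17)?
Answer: 931546/17 ≈ 54797.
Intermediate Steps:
k(d) = -d/17 (k(d) = d*(-1/17) = -d/17)
(170 + k(x(-3)))*322 = (170 - 1/17*(-3))*322 = (170 + 3/17)*322 = (2893/17)*322 = 931546/17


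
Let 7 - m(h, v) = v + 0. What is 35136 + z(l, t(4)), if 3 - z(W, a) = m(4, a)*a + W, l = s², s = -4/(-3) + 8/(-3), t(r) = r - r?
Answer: 316235/9 ≈ 35137.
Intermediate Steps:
t(r) = 0
s = -4/3 (s = -4*(-⅓) + 8*(-⅓) = 4/3 - 8/3 = -4/3 ≈ -1.3333)
m(h, v) = 7 - v (m(h, v) = 7 - (v + 0) = 7 - v)
l = 16/9 (l = (-4/3)² = 16/9 ≈ 1.7778)
z(W, a) = 3 - W - a*(7 - a) (z(W, a) = 3 - ((7 - a)*a + W) = 3 - (a*(7 - a) + W) = 3 - (W + a*(7 - a)) = 3 + (-W - a*(7 - a)) = 3 - W - a*(7 - a))
35136 + z(l, t(4)) = 35136 + (3 - 1*16/9 + 0*(-7 + 0)) = 35136 + (3 - 16/9 + 0*(-7)) = 35136 + (3 - 16/9 + 0) = 35136 + 11/9 = 316235/9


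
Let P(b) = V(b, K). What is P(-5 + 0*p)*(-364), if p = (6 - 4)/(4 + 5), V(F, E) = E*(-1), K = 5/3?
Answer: 1820/3 ≈ 606.67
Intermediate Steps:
K = 5/3 (K = 5*(⅓) = 5/3 ≈ 1.6667)
V(F, E) = -E
p = 2/9 ≈ 0.22222
P(b) = -5/3 (P(b) = -1*5/3 = -5/3)
P(-5 + 0*p)*(-364) = -5/3*(-364) = 1820/3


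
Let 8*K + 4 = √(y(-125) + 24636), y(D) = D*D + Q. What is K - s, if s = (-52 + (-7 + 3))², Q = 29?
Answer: -6273/2 + √40290/8 ≈ -3111.4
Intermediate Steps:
y(D) = 29 + D² (y(D) = D*D + 29 = D² + 29 = 29 + D²)
K = -½ + √40290/8 (K = -½ + √((29 + (-125)²) + 24636)/8 = -½ + √((29 + 15625) + 24636)/8 = -½ + √(15654 + 24636)/8 = -½ + √40290/8 ≈ 24.590)
s = 3136 (s = (-52 - 4)² = (-56)² = 3136)
K - s = (-½ + √40290/8) - 1*3136 = (-½ + √40290/8) - 3136 = -6273/2 + √40290/8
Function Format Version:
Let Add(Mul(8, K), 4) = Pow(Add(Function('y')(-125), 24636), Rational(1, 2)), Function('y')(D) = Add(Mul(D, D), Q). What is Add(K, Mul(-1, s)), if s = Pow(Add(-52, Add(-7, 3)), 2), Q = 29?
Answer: Add(Rational(-6273, 2), Mul(Rational(1, 8), Pow(40290, Rational(1, 2)))) ≈ -3111.4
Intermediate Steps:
Function('y')(D) = Add(29, Pow(D, 2)) (Function('y')(D) = Add(Mul(D, D), 29) = Add(Pow(D, 2), 29) = Add(29, Pow(D, 2)))
K = Add(Rational(-1, 2), Mul(Rational(1, 8), Pow(40290, Rational(1, 2)))) (K = Add(Rational(-1, 2), Mul(Rational(1, 8), Pow(Add(Add(29, Pow(-125, 2)), 24636), Rational(1, 2)))) = Add(Rational(-1, 2), Mul(Rational(1, 8), Pow(Add(Add(29, 15625), 24636), Rational(1, 2)))) = Add(Rational(-1, 2), Mul(Rational(1, 8), Pow(Add(15654, 24636), Rational(1, 2)))) = Add(Rational(-1, 2), Mul(Rational(1, 8), Pow(40290, Rational(1, 2)))) ≈ 24.590)
s = 3136 (s = Pow(Add(-52, -4), 2) = Pow(-56, 2) = 3136)
Add(K, Mul(-1, s)) = Add(Add(Rational(-1, 2), Mul(Rational(1, 8), Pow(40290, Rational(1, 2)))), Mul(-1, 3136)) = Add(Add(Rational(-1, 2), Mul(Rational(1, 8), Pow(40290, Rational(1, 2)))), -3136) = Add(Rational(-6273, 2), Mul(Rational(1, 8), Pow(40290, Rational(1, 2))))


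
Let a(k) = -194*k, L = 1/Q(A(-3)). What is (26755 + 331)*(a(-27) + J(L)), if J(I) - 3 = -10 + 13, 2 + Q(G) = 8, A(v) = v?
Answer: 142038984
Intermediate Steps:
Q(G) = 6 (Q(G) = -2 + 8 = 6)
L = 1/6 ≈ 0.16667
J(I) = 6 (J(I) = 3 + (-10 + 13) = 3 + 3 = 6)
(26755 + 331)*(a(-27) + J(L)) = (26755 + 331)*(-194*(-27) + 6) = 27086*(5238 + 6) = 27086*5244 = 142038984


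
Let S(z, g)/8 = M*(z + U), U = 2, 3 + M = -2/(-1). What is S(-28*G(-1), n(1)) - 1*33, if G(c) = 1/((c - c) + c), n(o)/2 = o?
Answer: -273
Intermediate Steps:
n(o) = 2*o
M = -1 (M = -3 - 2/(-1) = -3 - 2*(-1) = -3 + 2 = -1)
G(c) = 1/c (G(c) = 1/(0 + c) = 1/c)
S(z, g) = -16 - 8*z (S(z, g) = 8*(-(z + 2)) = 8*(-(2 + z)) = 8*(-2 - z) = -16 - 8*z)
S(-28*G(-1), n(1)) - 1*33 = (-16 - (-224)/(-1)) - 1*33 = (-16 - (-224)*(-1)) - 33 = (-16 - 8*28) - 33 = (-16 - 224) - 33 = -240 - 33 = -273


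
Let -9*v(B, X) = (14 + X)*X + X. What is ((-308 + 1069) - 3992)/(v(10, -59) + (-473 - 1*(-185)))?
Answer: 29079/5188 ≈ 5.6050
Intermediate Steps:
v(B, X) = -X/9 - X*(14 + X)/9 (v(B, X) = -((14 + X)*X + X)/9 = -(X*(14 + X) + X)/9 = -(X + X*(14 + X))/9 = -X/9 - X*(14 + X)/9)
((-308 + 1069) - 3992)/(v(10, -59) + (-473 - 1*(-185))) = ((-308 + 1069) - 3992)/(-⅑*(-59)*(15 - 59) + (-473 - 1*(-185))) = (761 - 3992)/(-⅑*(-59)*(-44) + (-473 + 185)) = -3231/(-2596/9 - 288) = -3231/(-5188/9) = -3231*(-9/5188) = 29079/5188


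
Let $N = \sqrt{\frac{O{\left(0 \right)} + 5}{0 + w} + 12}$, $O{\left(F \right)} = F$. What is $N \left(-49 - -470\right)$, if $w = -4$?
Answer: $\frac{421 \sqrt{43}}{2} \approx 1380.3$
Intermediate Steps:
$N = \frac{\sqrt{43}}{2}$ ($N = \sqrt{\frac{0 + 5}{0 - 4} + 12} = \sqrt{\frac{5}{-4} + 12} = \sqrt{5 \left(- \frac{1}{4}\right) + 12} = \sqrt{- \frac{5}{4} + 12} = \sqrt{\frac{43}{4}} = \frac{\sqrt{43}}{2} \approx 3.2787$)
$N \left(-49 - -470\right) = \frac{\sqrt{43}}{2} \left(-49 - -470\right) = \frac{\sqrt{43}}{2} \left(-49 + 470\right) = \frac{\sqrt{43}}{2} \cdot 421 = \frac{421 \sqrt{43}}{2}$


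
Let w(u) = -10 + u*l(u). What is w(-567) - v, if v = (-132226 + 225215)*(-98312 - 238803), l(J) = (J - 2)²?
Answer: 31164414238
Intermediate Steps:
l(J) = (-2 + J)²
w(u) = -10 + u*(-2 + u)²
v = -31347986735 (v = 92989*(-337115) = -31347986735)
w(-567) - v = (-10 - 567*(-2 - 567)²) - 1*(-31347986735) = (-10 - 567*(-569)²) + 31347986735 = (-10 - 567*323761) + 31347986735 = (-10 - 183572487) + 31347986735 = -183572497 + 31347986735 = 31164414238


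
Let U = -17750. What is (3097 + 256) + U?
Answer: -14397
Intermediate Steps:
(3097 + 256) + U = (3097 + 256) - 17750 = 3353 - 17750 = -14397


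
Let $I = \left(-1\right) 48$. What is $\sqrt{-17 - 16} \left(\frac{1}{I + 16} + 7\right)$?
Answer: $\frac{223 i \sqrt{33}}{32} \approx 40.032 i$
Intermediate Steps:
$I = -48$
$\sqrt{-17 - 16} \left(\frac{1}{I + 16} + 7\right) = \sqrt{-17 - 16} \left(\frac{1}{-48 + 16} + 7\right) = \sqrt{-33} \left(\frac{1}{-32} + 7\right) = i \sqrt{33} \left(- \frac{1}{32} + 7\right) = i \sqrt{33} \cdot \frac{223}{32} = \frac{223 i \sqrt{33}}{32}$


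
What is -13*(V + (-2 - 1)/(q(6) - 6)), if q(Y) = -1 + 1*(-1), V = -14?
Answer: 1417/8 ≈ 177.13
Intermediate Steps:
q(Y) = -2 (q(Y) = -1 - 1 = -2)
-13*(V + (-2 - 1)/(q(6) - 6)) = -13*(-14 + (-2 - 1)/(-2 - 6)) = -13*(-14 - 3/(-8)) = -13*(-14 - 3*(-⅛)) = -13*(-14 + 3/8) = -13*(-109/8) = 1417/8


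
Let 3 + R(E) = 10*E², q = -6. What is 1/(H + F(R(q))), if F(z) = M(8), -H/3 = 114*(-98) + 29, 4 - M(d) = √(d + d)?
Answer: 1/33429 ≈ 2.9914e-5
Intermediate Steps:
M(d) = 4 - √2*√d (M(d) = 4 - √(d + d) = 4 - √(2*d) = 4 - √2*√d)
H = 33429 (H = -3*(114*(-98) + 29) = -3*(-11172 + 29) = -3*(-11143) = 33429)
R(E) = -3 + 10*E²
F(z) = 0 (F(z) = 4 - √2*√8 = 4 - √2*2*√2 = 4 - 4 = 0)
1/(H + F(R(q))) = 1/(33429 + 0) = 1/33429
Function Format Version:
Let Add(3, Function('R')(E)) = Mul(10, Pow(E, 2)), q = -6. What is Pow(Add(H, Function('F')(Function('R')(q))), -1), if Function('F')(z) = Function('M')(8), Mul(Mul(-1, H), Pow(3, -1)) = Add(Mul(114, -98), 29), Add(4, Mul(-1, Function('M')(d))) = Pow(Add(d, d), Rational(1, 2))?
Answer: Rational(1, 33429) ≈ 2.9914e-5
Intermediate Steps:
Function('M')(d) = Add(4, Mul(-1, Pow(2, Rational(1, 2)), Pow(d, Rational(1, 2)))) (Function('M')(d) = Add(4, Mul(-1, Pow(Add(d, d), Rational(1, 2)))) = Add(4, Mul(-1, Pow(Mul(2, d), Rational(1, 2)))) = Add(4, Mul(-1, Mul(Pow(2, Rational(1, 2)), Pow(d, Rational(1, 2))))) = Add(4, Mul(-1, Pow(2, Rational(1, 2)), Pow(d, Rational(1, 2)))))
H = 33429 (H = Mul(-3, Add(Mul(114, -98), 29)) = Mul(-3, Add(-11172, 29)) = Mul(-3, -11143) = 33429)
Function('R')(E) = Add(-3, Mul(10, Pow(E, 2)))
Function('F')(z) = 0 (Function('F')(z) = Add(4, Mul(-1, Pow(2, Rational(1, 2)), Pow(8, Rational(1, 2)))) = Add(4, Mul(-1, Pow(2, Rational(1, 2)), Mul(2, Pow(2, Rational(1, 2))))) = Add(4, -4) = 0)
Pow(Add(H, Function('F')(Function('R')(q))), -1) = Pow(Add(33429, 0), -1) = Pow(33429, -1) = Rational(1, 33429)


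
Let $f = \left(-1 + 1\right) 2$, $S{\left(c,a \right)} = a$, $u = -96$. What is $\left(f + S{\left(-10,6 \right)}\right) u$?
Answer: $-576$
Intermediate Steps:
$f = 0$ ($f = 0 \cdot 2 = 0$)
$\left(f + S{\left(-10,6 \right)}\right) u = \left(0 + 6\right) \left(-96\right) = 6 \left(-96\right) = -576$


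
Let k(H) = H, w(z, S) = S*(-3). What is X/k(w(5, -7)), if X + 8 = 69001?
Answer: 68993/21 ≈ 3285.4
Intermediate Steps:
w(z, S) = -3*S
X = 68993 (X = -8 + 69001 = 68993)
X/k(w(5, -7)) = 68993/((-3*(-7))) = 68993/21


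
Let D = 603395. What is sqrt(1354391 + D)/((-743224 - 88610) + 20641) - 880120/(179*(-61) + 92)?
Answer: 880120/10827 - sqrt(1957786)/811193 ≈ 81.288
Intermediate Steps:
sqrt(1354391 + D)/((-743224 - 88610) + 20641) - 880120/(179*(-61) + 92) = sqrt(1354391 + 603395)/((-743224 - 88610) + 20641) - 880120/(179*(-61) + 92) = sqrt(1957786)/(-831834 + 20641) - 880120/(-10919 + 92) = sqrt(1957786)/(-811193) - 880120/(-10827) = sqrt(1957786)*(-1/811193) - 880120*(-1/10827) = -sqrt(1957786)/811193 + 880120/10827 = 880120/10827 - sqrt(1957786)/811193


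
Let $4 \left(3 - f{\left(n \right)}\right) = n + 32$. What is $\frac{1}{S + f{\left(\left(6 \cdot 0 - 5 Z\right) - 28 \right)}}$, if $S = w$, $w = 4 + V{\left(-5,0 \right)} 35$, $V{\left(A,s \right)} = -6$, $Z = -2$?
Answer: $- \frac{2}{413} \approx -0.0048426$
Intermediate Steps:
$f{\left(n \right)} = -5 - \frac{n}{4}$ ($f{\left(n \right)} = 3 - \frac{n + 32}{4} = 3 - \frac{32 + n}{4} = 3 - \left(8 + \frac{n}{4}\right) = -5 - \frac{n}{4}$)
$w = -206$ ($w = 4 - 210 = -206$)
$S = -206$
$\frac{1}{S + f{\left(\left(6 \cdot 0 - 5 Z\right) - 28 \right)}} = \frac{1}{-206 - \left(5 + \frac{\left(6 \cdot 0 - -10\right) - 28}{4}\right)} = \frac{1}{-206 - \left(5 + \frac{\left(0 + 10\right) - 28}{4}\right)} = \frac{1}{-206 - \left(5 + \frac{10 - 28}{4}\right)} = \frac{1}{-206 - \frac{1}{2}} = \frac{1}{- \frac{413}{2}} = - \frac{2}{413}$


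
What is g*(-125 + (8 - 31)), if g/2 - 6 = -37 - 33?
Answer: 18944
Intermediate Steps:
g = -128 (g = 12 + 2*(-37 - 33) = 12 + 2*(-70) = 12 - 140 = -128)
g*(-125 + (8 - 31)) = -128*(-125 + (8 - 31)) = -128*(-125 - 23) = -128*(-148) = 18944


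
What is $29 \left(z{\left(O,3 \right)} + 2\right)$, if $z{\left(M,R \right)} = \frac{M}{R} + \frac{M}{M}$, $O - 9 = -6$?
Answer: $116$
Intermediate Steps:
$O = 3$ ($O = 9 - 6 = 3$)
$z{\left(M,R \right)} = 1 + \frac{M}{R}$ ($z{\left(M,R \right)} = \frac{M}{R} + 1 = 1 + \frac{M}{R}$)
$29 \left(z{\left(O,3 \right)} + 2\right) = 29 \left(\frac{3 + 3}{3} + 2\right) = 29 \left(\frac{1}{3} \cdot 6 + 2\right) = 29 \left(2 + 2\right) = 29 \cdot 4 = 116$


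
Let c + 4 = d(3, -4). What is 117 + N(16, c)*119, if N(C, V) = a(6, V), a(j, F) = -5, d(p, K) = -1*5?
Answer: -478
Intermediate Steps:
d(p, K) = -5
c = -9 (c = -4 - 5 = -9)
N(C, V) = -5
117 + N(16, c)*119 = 117 - 5*119 = 117 - 595 = -478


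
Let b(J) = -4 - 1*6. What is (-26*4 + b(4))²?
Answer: 12996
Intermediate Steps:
b(J) = -10 (b(J) = -4 - 6 = -10)
(-26*4 + b(4))² = (-26*4 - 10)² = (-104 - 10)² = (-114)² = 12996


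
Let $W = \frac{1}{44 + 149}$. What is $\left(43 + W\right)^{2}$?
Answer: $\frac{68890000}{37249} \approx 1849.4$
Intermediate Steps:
$W = \frac{1}{193} \approx 0.0051813$
$\left(43 + W\right)^{2} = \left(43 + \frac{1}{193}\right)^{2} = \left(\frac{8300}{193}\right)^{2} = \frac{68890000}{37249}$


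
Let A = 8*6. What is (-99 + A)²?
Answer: 2601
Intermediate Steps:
A = 48
(-99 + A)² = (-99 + 48)² = (-51)² = 2601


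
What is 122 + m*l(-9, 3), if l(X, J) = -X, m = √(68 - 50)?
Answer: 122 + 27*√2 ≈ 160.18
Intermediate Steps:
m = 3*√2 (m = √18 = 3*√2 ≈ 4.2426)
122 + m*l(-9, 3) = 122 + (3*√2)*(-1*(-9)) = 122 + (3*√2)*9 = 122 + 27*√2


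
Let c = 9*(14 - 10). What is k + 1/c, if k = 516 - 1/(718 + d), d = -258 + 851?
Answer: 8118137/15732 ≈ 516.03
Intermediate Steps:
d = 593
c = 36 (c = 9*4 = 36)
k = 676475/1311 (k = 516 - 1/(718 + 593) = 516 - 1/1311 = 676475/1311 ≈ 516.00)
k + 1/c = 676475/1311 + 1/36 = 8118137/15732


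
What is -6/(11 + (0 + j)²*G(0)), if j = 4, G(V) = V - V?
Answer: -6/11 ≈ -0.54545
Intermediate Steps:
G(V) = 0
-6/(11 + (0 + j)²*G(0)) = -6/(11 + (0 + 4)²*0) = -6/(11 + 4²*0) = -6/(11 + 16*0) = -6/(11 + 0) = -6/11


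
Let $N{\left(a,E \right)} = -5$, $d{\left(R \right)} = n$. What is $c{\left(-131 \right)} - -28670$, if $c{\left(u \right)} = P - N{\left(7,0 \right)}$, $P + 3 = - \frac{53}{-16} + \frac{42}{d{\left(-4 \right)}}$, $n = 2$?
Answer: $\frac{459141}{16} \approx 28696.0$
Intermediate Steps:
$d{\left(R \right)} = 2$
$P = \frac{341}{16}$ ($P = -3 + \left(- \frac{53}{-16} + \frac{42}{2}\right) = -3 + \left(\left(-53\right) \left(- \frac{1}{16}\right) + 42 \cdot \frac{1}{2}\right) = -3 + \left(\frac{53}{16} + 21\right) = -3 + \frac{389}{16} = \frac{341}{16} \approx 21.313$)
$c{\left(u \right)} = \frac{421}{16}$ ($c{\left(u \right)} = \frac{341}{16} - -5 = \frac{341}{16} + 5 = \frac{421}{16}$)
$c{\left(-131 \right)} - -28670 = \frac{421}{16} - -28670 = \frac{421}{16} + 28670 = \frac{459141}{16}$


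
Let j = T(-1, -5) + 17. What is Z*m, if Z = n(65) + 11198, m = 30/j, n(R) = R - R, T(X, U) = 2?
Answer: 335940/19 ≈ 17681.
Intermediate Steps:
n(R) = 0
j = 19 (j = 2 + 17 = 19)
m = 30/19 ≈ 1.5789
Z = 11198 (Z = 0 + 11198 = 11198)
Z*m = 11198*(30/19) = 335940/19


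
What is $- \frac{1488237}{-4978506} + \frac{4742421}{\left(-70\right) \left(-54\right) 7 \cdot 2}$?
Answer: $\frac{1316051605837}{14636807640} \approx 89.914$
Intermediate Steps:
$- \frac{1488237}{-4978506} + \frac{4742421}{\left(-70\right) \left(-54\right) 7 \cdot 2} = \left(-1488237\right) \left(- \frac{1}{4978506}\right) + \frac{4742421}{3780 \cdot 14} = \frac{496079}{1659502} + \frac{4742421}{52920} = \frac{496079}{1659502} + 4742421 \cdot \frac{1}{52920} = \frac{496079}{1659502} + \frac{1580807}{17640} = \frac{1316051605837}{14636807640}$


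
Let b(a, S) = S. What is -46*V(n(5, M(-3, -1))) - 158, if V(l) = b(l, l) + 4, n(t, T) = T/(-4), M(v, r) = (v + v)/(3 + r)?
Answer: -753/2 ≈ -376.50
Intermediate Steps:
M(v, r) = 2*v/(3 + r) (M(v, r) = (2*v)/(3 + r) = 2*v/(3 + r))
n(t, T) = -T/4 (n(t, T) = T*(-¼) = -T/4)
V(l) = 4 + l (V(l) = l + 4 = 4 + l)
-46*V(n(5, M(-3, -1))) - 158 = -46*(4 - (-3)/(2*(3 - 1))) - 158 = -46*(4 - (-3)/(2*2)) - 158 = -46*(4 - ¼*(-3)) - 158 = -46*(4 + ¾) - 158 = -46*19/4 - 158 = -437/2 - 158 = -753/2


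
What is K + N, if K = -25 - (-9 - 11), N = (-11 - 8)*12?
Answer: -233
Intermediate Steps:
N = -228 (N = -19*12 = -228)
K = -5 (K = -25 - 1*(-20) = -25 + 20 = -5)
K + N = -5 - 228 = -233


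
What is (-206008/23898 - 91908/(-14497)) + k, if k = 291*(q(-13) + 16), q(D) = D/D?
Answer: 122363902585/24746379 ≈ 4944.7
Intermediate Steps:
q(D) = 1
k = 4947 (k = 291*(1 + 16) = 291*17 = 4947)
(-206008/23898 - 91908/(-14497)) + k = (-206008/23898 - 91908/(-14497)) + 4947 = (-206008*1/23898 - 91908*(-1/14497)) + 4947 = (-103004/11949 + 91908/14497) + 4947 = -56434328/24746379 + 4947 = 122363902585/24746379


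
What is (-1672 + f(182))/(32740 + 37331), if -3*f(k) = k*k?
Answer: -38140/210213 ≈ -0.18144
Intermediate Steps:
f(k) = -k²/3 (f(k) = -k*k/3 = -k²/3)
(-1672 + f(182))/(32740 + 37331) = (-1672 - ⅓*182²)/(32740 + 37331) = (-1672 - ⅓*33124)/70071 = (-1672 - 33124/3)*(1/70071) = -38140/3*1/70071 = -38140/210213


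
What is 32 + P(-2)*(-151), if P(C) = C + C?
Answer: 636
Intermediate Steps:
P(C) = 2*C
32 + P(-2)*(-151) = 32 + (2*(-2))*(-151) = 32 - 4*(-151) = 32 + 604 = 636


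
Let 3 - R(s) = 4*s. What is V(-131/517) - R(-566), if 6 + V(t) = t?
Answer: -1175272/517 ≈ -2273.3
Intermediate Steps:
V(t) = -6 + t
R(s) = 3 - 4*s
V(-131/517) - R(-566) = (-6 - 131/517) - (3 - 4*(-566)) = (-6 - 131*1/517) - (3 + 2264) = (-6 - 131/517) - 1*2267 = -3233/517 - 2267 = -1175272/517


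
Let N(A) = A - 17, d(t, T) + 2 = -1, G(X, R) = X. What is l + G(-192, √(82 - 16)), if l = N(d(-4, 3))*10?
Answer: -392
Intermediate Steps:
d(t, T) = -3 (d(t, T) = -2 - 1 = -3)
N(A) = -17 + A
l = -200 (l = (-17 - 3)*10 = -20*10 = -200)
l + G(-192, √(82 - 16)) = -200 - 192 = -392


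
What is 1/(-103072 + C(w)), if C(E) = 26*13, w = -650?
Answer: -1/102734 ≈ -9.7339e-6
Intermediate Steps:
C(E) = 338
1/(-103072 + C(w)) = 1/(-103072 + 338) = 1/(-102734) = -1/102734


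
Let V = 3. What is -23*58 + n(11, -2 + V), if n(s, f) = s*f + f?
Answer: -1322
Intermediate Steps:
n(s, f) = f + f*s (n(s, f) = f*s + f = f + f*s)
-23*58 + n(11, -2 + V) = -23*58 + (-2 + 3)*(1 + 11) = -1334 + 1*12 = -1334 + 12 = -1322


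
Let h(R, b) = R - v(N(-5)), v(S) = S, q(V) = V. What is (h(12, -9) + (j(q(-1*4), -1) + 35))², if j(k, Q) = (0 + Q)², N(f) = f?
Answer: 2809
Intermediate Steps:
j(k, Q) = Q²
h(R, b) = 5 + R (h(R, b) = R - 1*(-5) = R + 5 = 5 + R)
(h(12, -9) + (j(q(-1*4), -1) + 35))² = ((5 + 12) + ((-1)² + 35))² = (17 + (1 + 35))² = (17 + 36)² = 53² = 2809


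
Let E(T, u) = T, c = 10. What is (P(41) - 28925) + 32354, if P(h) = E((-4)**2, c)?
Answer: 3445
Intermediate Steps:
P(h) = 16 (P(h) = (-4)**2 = 16)
(P(41) - 28925) + 32354 = (16 - 28925) + 32354 = -28909 + 32354 = 3445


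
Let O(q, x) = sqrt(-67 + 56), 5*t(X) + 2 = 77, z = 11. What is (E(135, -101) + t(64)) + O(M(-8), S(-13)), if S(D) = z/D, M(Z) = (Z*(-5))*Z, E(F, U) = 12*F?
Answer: 1635 + I*sqrt(11) ≈ 1635.0 + 3.3166*I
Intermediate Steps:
t(X) = 15 (t(X) = -2/5 + (1/5)*77 = -2/5 + 77/5 = 15)
M(Z) = -5*Z**2 (M(Z) = (-5*Z)*Z = -5*Z**2)
S(D) = 11/D
O(q, x) = I*sqrt(11) (O(q, x) = sqrt(-11) = I*sqrt(11))
(E(135, -101) + t(64)) + O(M(-8), S(-13)) = (12*135 + 15) + I*sqrt(11) = (1620 + 15) + I*sqrt(11) = 1635 + I*sqrt(11)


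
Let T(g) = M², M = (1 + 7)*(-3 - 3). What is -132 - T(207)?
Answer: -2436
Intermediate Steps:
M = -48 (M = 8*(-6) = -48)
T(g) = 2304 (T(g) = (-48)² = 2304)
-132 - T(207) = -132 - 1*2304 = -132 - 2304 = -2436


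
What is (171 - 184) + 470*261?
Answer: 122657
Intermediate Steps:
(171 - 184) + 470*261 = -13 + 122670 = 122657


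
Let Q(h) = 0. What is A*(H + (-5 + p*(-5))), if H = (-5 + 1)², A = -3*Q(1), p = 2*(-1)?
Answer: 0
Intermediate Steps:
p = -2
A = 0 (A = -3*0 = 0)
H = 16 (H = (-4)² = 16)
A*(H + (-5 + p*(-5))) = 0*(16 + (-5 - 2*(-5))) = 0*(16 + (-5 + 10)) = 0*(16 + 5) = 0*21 = 0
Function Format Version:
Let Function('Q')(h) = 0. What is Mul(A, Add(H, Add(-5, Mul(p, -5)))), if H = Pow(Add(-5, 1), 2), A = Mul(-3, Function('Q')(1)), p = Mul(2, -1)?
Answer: 0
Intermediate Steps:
p = -2
A = 0 (A = Mul(-3, 0) = 0)
H = 16 (H = Pow(-4, 2) = 16)
Mul(A, Add(H, Add(-5, Mul(p, -5)))) = Mul(0, Add(16, Add(-5, Mul(-2, -5)))) = Mul(0, Add(16, Add(-5, 10))) = Mul(0, Add(16, 5)) = Mul(0, 21) = 0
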